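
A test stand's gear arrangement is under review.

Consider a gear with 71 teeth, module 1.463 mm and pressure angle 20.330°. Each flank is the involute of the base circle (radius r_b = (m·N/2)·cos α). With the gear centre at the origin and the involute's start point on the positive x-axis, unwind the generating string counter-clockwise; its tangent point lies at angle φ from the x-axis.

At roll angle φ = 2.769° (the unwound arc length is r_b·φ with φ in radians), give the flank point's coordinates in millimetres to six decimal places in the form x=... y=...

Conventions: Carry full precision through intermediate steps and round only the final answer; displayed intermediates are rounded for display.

x=48.758068 y=0.001832

single-mesh involute tooth geometry (71T wheel at module 1.463)
pitch radius r_p = m·N/2 = 1.463·71/2 = 51.936500
base radius r_b = r_p·cos α = 51.936500·cos 20.330° = 48.701227
roll angle φ = 2.769° = 0.04832817 rad
x = r_b·(cos φ + φ·sin φ) = 48.758068
y = r_b·(sin φ − φ·cos φ) = 0.001832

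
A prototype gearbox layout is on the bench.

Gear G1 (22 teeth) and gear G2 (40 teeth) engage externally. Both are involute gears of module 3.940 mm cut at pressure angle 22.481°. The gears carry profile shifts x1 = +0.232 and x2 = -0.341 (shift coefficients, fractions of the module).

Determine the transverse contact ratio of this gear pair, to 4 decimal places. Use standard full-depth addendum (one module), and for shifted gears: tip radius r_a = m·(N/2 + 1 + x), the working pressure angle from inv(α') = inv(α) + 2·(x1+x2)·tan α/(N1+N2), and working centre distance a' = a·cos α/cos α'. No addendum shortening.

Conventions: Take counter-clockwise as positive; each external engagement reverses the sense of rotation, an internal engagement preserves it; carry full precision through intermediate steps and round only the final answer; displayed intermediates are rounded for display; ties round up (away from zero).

recognized (one external pair, fixed centres): single-mesh tooth geometry, m = 3.940, N1 = 22, N2 = 40
base radii: r_b1 = 40.046437, r_b2 = 72.811703
tip radii: r_a1 = 48.194080, r_a2 = 81.396460
inv(α') = inv(22.481°) + 2·(+0.232-0.341)·tan α/(22+40) = 0.02000258  ⇒  α' = 21.98201°
a' = a·cos α / cos α' = 122.1400·cos 22.481°/cos 21.98201° = 121.705989
action lengths: √(r_a1²−r_b1²) = 26.813285, √(r_a2²−r_b2²) = 36.384607
base pitch p_b = π·m·cos α = 11.437236
CR = (26.813285 + 36.384607 − 121.705989·sin 21.98201°)/11.437236 = 1.542459
contact ratio ≈ 1.5425

1.5425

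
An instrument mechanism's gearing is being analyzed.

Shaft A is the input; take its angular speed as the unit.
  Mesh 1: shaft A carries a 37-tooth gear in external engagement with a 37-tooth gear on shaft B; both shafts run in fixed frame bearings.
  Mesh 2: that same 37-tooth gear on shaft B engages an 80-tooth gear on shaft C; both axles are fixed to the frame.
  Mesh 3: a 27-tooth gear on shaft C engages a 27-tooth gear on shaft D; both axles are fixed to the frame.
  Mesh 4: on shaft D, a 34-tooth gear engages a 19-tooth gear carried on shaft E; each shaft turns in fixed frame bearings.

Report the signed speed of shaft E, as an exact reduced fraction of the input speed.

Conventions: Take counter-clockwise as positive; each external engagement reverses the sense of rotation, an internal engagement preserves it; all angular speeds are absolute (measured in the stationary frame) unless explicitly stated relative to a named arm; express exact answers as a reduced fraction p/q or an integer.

4-mesh fixed-axis compound train (all bearings frame-fixed)
mesh 1 [37T→37T]: |ω|/ω_in = 1×37/37 = 1, sense flips to −
mesh 2 [37T→80T]: |ω|/ω_in = 1×37/80 = 37/80, sense flips to +
mesh 3 [27T→27T]: |ω|/ω_in = (37/80)×27/27 = 37/80, sense flips to −
mesh 4 [34T→19T]: |ω|/ω_in = (37/80)×34/19 = 629/760, sense flips to +
signed output speed (× input speed) = 629/760

629/760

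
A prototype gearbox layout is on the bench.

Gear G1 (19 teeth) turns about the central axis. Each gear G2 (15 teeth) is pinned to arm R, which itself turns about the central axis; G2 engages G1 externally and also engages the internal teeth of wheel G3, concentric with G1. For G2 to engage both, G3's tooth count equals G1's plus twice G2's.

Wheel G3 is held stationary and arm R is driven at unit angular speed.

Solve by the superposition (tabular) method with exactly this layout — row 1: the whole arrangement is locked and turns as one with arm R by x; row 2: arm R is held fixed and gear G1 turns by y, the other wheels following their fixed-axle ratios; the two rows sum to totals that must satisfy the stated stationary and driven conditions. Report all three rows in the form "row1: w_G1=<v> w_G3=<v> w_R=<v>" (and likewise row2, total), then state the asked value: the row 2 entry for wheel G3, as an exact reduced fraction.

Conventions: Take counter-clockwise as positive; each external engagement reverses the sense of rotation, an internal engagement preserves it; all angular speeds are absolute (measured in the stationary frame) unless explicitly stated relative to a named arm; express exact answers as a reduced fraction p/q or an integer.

row1: w_G1=1 w_G3=1 w_R=1
row2: w_G1=49/19 w_G3=-1 w_R=0
total: w_G1=68/19 w_G3=0 w_R=1
asked value: -1

planetary set (19T centre, 15T on arm, 49T internal) — Willis relation
superposition row 1 [locked train]: every member turns x
superposition row 2 [arm held]: sun y, ring −(19/49)·y, arm 0
boundary: total ω_ring = x − (19/49)·y = 0 and total ω_arm = x = 1  ⇒  y = 49/19, x = 1
row 2 ring = −(19/49)·49/19 = -1
totals (row 1 + row 2): sun 1 + 49/19 = 68/19, ring 1 + (-1) = 0, arm 1 + 0 = 1
asked cell (row2, ring) = -1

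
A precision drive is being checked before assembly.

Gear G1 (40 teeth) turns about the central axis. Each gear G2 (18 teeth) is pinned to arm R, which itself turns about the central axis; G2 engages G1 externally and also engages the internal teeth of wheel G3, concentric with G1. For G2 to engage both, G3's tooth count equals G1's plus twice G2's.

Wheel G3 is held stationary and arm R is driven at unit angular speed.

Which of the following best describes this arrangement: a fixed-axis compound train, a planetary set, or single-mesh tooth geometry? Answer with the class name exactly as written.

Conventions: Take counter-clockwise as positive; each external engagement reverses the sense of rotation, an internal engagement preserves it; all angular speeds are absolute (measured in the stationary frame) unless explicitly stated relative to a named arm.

planetary set (40T centre, 18T on arm, 76T internal) — Willis relation
classification: planetary set

planetary set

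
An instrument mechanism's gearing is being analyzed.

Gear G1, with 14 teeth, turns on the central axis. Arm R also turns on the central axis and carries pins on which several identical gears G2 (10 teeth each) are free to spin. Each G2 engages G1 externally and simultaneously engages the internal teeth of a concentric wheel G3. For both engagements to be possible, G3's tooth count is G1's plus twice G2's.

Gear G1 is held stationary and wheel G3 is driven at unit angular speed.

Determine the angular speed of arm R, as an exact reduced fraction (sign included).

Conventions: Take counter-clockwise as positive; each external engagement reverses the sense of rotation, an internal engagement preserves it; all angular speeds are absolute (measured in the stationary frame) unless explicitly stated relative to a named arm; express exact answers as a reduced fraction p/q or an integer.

class = planetary set [G3 = 14+2·10 = 34; Willis about the carrier]
ring teeth: 14 + 2·10 = 34
14(ω_sun−ω_arm) = −34(ω_ring−ω_arm),  ω_sun = 0, ω_ring = 1
14(0−ω_arm) = −34(1−ω_arm)  ⇒  48·ω_arm = 34  ⇒  ω_arm = 17/24
exact speed ratio = 17/24

17/24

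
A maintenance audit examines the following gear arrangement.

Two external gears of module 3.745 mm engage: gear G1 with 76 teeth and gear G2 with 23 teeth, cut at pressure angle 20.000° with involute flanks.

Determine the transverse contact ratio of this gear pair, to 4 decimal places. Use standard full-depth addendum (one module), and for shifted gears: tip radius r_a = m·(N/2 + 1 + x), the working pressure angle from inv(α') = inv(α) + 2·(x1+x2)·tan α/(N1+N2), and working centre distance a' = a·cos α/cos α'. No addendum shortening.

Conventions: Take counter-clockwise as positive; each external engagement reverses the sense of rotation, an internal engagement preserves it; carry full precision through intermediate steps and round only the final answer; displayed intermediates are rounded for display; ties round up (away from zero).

1.7053

class = single-mesh tooth geometry [involute pair 76T × 23T, m = 3.745]
base radii: r_b1 = 133.727657, r_b2 = 40.470212
tip radii: r_a1 = 146.055000, r_a2 = 46.812500
no profile shift: α' = α, a' = a
action lengths: √(r_a1²−r_b1²) = 58.727990, √(r_a2²−r_b2²) = 23.528113
base pitch p_b = π·m·cos α = 11.055732
CR = (58.727990 + 23.528113 − 185.377500·sin 20.00000°)/11.055732 = 1.705293
contact ratio ≈ 1.7053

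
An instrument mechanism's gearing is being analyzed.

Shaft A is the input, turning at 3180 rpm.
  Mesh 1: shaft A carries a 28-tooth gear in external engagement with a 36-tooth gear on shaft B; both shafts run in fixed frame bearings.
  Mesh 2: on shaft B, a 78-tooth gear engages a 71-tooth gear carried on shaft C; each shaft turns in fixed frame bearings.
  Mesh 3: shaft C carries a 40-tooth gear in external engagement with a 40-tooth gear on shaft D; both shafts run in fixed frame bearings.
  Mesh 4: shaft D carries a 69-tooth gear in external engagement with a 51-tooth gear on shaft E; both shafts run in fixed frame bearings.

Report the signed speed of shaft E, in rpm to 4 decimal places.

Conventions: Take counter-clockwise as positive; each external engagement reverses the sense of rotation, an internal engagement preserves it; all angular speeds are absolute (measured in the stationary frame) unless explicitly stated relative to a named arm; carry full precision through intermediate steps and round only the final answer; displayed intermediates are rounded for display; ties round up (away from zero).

+3676.1889 rpm

4-mesh fixed-axis compound train (all bearings frame-fixed)
mesh 1 [28T→36T]: ω = 3180.0000×28/36 = 2473.3333 rpm, sense flips to −
mesh 2 [78T→71T]: ω = 2473.3333×78/71 = 2717.1831 rpm, sense flips to +
mesh 3 [40T→40T]: ω = 2717.1831×40/40 = 2717.1831 rpm, sense flips to −
mesh 4 [69T→51T]: ω = 2717.1831×69/51 = 3676.1889 rpm, sense flips to +
signed output speed = +3676.1889 rpm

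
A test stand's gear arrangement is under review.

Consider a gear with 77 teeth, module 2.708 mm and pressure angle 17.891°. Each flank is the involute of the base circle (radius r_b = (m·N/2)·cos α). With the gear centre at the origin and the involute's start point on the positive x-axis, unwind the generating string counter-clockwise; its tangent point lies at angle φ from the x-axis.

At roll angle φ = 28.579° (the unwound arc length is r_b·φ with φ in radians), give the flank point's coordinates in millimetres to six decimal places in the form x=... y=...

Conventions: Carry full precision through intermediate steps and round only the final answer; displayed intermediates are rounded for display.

x=110.801679 y=4.003053

topology: single-mesh involute geometry — m = 2.708, N = 77
pitch radius r_p = m·N/2 = 2.708·77/2 = 104.258000
base radius r_b = r_p·cos α = 104.258000·cos 17.891° = 99.216362
roll angle φ = 28.579° = 0.49879765 rad
x = r_b·(cos φ + φ·sin φ) = 110.801679
y = r_b·(sin φ − φ·cos φ) = 4.003053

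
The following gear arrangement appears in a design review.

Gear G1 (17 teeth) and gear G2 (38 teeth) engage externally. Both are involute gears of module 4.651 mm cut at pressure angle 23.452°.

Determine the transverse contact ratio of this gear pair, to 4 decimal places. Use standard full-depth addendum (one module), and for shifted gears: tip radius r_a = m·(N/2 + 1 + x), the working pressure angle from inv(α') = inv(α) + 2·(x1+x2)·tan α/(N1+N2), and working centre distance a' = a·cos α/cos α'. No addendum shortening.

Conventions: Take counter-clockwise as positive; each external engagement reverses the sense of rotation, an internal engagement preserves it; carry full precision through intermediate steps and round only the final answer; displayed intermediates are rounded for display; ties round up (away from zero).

class = single-mesh tooth geometry [involute pair 17T × 38T, m = 4.651]
base radii: r_b1 = 36.267788, r_b2 = 81.069173
tip radii: r_a1 = 44.184500, r_a2 = 93.020000
no profile shift: α' = α, a' = a
action lengths: √(r_a1²−r_b1²) = 25.237226, √(r_a2²−r_b2²) = 45.612603
base pitch p_b = π·m·cos α = 13.404543
CR = (25.237226 + 45.612603 − 127.902500·sin 23.45200°)/13.404543 = 1.488086
contact ratio ≈ 1.4881

1.4881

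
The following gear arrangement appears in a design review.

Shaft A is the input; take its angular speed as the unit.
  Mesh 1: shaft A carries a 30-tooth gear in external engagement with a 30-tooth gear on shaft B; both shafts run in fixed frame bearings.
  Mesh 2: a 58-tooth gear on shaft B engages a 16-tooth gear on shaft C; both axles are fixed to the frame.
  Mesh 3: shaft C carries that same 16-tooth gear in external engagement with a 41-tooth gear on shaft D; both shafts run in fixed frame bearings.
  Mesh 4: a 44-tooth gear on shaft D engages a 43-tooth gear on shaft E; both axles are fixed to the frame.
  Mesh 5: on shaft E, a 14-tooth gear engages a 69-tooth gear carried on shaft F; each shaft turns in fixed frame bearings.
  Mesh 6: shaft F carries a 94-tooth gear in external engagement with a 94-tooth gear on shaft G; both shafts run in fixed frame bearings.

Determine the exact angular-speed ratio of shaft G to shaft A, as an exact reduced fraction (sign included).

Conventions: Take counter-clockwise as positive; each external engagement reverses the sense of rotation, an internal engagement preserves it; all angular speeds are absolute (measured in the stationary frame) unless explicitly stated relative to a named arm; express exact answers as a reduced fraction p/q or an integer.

35728/121647

class = fixed-axis compound train [6 meshes; 6 ratios multiply, 6 sense flips]
mesh 1 [30T→30T]: running ratio 1, sense −
mesh 2 [58T→16T]: running ratio 29/8, sense +
mesh 3 [16T→41T]: running ratio 58/41, sense −
mesh 4 [44T→43T]: running ratio 2552/1763, sense +
mesh 5 [14T→69T]: running ratio 35728/121647, sense −
mesh 6 [94T→94T]: running ratio 35728/121647, sense +
ω_out/ω_in = 35728/121647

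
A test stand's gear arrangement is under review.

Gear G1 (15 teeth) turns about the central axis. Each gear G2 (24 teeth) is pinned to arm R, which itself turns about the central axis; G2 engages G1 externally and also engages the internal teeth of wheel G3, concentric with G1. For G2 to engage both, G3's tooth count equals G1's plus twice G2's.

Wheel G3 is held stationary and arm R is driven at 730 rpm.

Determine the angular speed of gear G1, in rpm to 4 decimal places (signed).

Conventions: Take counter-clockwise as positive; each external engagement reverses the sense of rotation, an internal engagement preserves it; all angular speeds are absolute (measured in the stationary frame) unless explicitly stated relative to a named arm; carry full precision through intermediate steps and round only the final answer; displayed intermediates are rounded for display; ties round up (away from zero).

+3796.0000 rpm

planetary set (15T centre, 24T on arm, 63T internal) — Willis relation
normalise by the input: solve with ω_arm = 1, then scale by 730 rpm
ring teeth: 15 + 2·24 = 63
15(ω_sun−ω_arm) = −63(ω_ring−ω_arm),  ω_ring = 0, ω_arm = 1
ω_sun = 1 − (63/15)(0−1) = 26/5
scale: ω_sun = 26/5 × 730 rpm = +3796.0000 rpm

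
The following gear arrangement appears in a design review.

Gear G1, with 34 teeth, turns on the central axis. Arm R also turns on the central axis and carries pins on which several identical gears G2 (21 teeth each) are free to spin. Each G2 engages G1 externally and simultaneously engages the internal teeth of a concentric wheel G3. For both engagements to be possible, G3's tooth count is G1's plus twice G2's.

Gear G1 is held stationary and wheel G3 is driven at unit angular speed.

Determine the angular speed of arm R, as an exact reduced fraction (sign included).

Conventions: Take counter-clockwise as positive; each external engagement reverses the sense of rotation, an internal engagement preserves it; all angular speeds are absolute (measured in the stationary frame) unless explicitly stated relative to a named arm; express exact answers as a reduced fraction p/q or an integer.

topology: planetary set — G1 34T / G2 21T / G3 76T, arm = carrier (Willis)
ring teeth: 34 + 2·21 = 76
34(ω_sun−ω_arm) = −76(ω_ring−ω_arm),  ω_sun = 0, ω_ring = 1
34(0−ω_arm) = −76(1−ω_arm)  ⇒  110·ω_arm = 76  ⇒  ω_arm = 38/55
exact speed ratio = 38/55

38/55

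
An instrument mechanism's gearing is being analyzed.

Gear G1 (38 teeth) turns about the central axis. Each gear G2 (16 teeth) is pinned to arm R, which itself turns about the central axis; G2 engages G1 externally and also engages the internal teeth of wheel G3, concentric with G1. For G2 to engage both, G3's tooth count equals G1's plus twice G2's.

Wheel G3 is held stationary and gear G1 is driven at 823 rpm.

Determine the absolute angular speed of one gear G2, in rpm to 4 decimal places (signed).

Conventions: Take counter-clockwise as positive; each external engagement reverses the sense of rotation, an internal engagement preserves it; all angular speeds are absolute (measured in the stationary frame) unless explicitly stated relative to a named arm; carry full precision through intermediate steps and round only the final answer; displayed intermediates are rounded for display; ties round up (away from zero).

-977.3125 rpm

recognized (axles ride arm R): planetary set, 38/16/70 teeth
normalise by the input: solve with ω_sun = 1, then scale by 823 rpm
ring teeth: 38 + 2·16 = 70
38(ω_sun−ω_arm) = −70(ω_ring−ω_arm),  ω_ring = 0, ω_sun = 1
38(1−ω_arm) = −70(0−ω_arm)  ⇒  108·ω_arm = 38  ⇒  ω_arm = 19/54
sun–planet mesh: 38·(1−19/54) = −16·(ω_p−ω_arm)  ⇒  ω_p−ω_arm = -665/432
ω_p = 19/54 − 665/432 = -19/16
scale: ω_p = -19/16 × 823 rpm = -977.3125 rpm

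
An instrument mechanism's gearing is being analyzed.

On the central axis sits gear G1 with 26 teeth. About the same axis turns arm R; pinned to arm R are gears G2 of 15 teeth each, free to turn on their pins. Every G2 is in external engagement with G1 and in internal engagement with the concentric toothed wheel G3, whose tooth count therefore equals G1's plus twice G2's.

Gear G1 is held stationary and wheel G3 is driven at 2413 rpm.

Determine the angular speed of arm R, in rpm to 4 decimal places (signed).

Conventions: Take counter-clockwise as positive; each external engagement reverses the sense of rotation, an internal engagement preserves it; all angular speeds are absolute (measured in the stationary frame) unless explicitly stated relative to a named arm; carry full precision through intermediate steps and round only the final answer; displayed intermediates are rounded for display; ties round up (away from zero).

+1647.9024 rpm

class = planetary set [G3 = 26+2·15 = 56; Willis about the carrier]
normalise by the input: solve with ω_ring = 1, then scale by 2413 rpm
ring teeth: 26 + 2·15 = 56
26(ω_sun−ω_arm) = −56(ω_ring−ω_arm),  ω_sun = 0, ω_ring = 1
26(0−ω_arm) = −56(1−ω_arm)  ⇒  82·ω_arm = 56  ⇒  ω_arm = 28/41
scale: ω_arm = 28/41 × 2413 rpm = +1647.9024 rpm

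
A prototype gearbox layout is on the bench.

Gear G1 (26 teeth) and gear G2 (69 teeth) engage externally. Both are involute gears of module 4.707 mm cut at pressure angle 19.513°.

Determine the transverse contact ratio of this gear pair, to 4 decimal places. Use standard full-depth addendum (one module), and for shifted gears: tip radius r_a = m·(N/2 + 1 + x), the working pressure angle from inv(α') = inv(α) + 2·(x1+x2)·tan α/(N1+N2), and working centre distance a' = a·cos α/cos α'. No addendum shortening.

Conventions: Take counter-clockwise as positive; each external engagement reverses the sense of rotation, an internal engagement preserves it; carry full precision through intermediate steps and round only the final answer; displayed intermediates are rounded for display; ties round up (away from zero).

single-mesh involute tooth geometry (26T engaging 69T at module 4.707)
base radii: r_b1 = 57.676539, r_b2 = 153.064662
tip radii: r_a1 = 65.898000, r_a2 = 167.098500
no profile shift: α' = α, a' = a
action lengths: √(r_a1²−r_b1²) = 31.874178, √(r_a2²−r_b2²) = 67.030723
base pitch p_b = π·m·cos α = 13.938169
CR = (31.874178 + 67.030723 − 223.582500·sin 19.51300°)/13.938169 = 1.737941
contact ratio ≈ 1.7379

1.7379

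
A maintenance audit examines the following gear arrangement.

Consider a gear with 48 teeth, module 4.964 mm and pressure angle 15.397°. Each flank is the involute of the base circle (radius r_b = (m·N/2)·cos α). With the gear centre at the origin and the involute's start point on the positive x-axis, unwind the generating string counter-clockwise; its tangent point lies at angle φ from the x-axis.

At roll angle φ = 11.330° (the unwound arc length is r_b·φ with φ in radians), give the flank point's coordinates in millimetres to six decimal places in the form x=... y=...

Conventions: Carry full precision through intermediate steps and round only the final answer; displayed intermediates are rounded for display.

recognized (one wheel, involute flank): single-mesh tooth geometry, m = 4.964, N = 48
pitch radius r_p = m·N/2 = 4.964·48/2 = 119.136000
base radius r_b = r_p·cos α = 119.136000·cos 15.397° = 114.860126
roll angle φ = 11.330° = 0.19774580 rad
x = r_b·(cos φ + φ·sin φ) = 117.083931
y = r_b·(sin φ − φ·cos φ) = 0.294897

x=117.083931 y=0.294897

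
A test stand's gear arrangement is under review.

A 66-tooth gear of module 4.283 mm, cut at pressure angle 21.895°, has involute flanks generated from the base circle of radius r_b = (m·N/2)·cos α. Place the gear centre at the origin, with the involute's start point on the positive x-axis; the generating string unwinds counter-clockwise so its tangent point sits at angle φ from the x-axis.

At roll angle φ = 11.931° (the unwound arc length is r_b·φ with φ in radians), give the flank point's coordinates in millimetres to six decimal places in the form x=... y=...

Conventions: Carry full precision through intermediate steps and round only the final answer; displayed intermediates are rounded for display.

single-mesh involute tooth geometry (66T wheel at module 4.283)
pitch radius r_p = m·N/2 = 4.283·66/2 = 141.339000
base radius r_b = r_p·cos α = 141.339000·cos 21.895° = 131.144048
roll angle φ = 11.931° = 0.20823523 rad
x = r_b·(cos φ + φ·sin φ) = 133.956628
y = r_b·(sin φ − φ·cos φ) = 0.393012

x=133.956628 y=0.393012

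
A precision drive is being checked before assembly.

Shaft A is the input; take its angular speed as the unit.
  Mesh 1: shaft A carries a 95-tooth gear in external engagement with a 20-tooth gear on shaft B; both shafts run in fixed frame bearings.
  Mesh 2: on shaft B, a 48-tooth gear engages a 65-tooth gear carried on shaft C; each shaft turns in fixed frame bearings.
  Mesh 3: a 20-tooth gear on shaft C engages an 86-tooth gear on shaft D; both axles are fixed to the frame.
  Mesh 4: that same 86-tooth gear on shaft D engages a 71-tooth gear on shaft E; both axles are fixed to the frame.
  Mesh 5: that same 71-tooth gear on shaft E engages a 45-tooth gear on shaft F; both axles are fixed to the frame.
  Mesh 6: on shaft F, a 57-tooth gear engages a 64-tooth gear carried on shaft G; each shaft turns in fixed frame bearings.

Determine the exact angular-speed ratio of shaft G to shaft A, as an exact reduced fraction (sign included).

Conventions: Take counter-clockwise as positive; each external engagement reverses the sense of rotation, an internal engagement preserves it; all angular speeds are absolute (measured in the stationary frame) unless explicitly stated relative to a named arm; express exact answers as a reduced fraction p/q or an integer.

class = fixed-axis compound train [6 meshes; 6 ratios multiply, 6 sense flips]
mesh 1 [95T→20T]: running ratio 19/4, sense −
mesh 2 [48T→65T]: running ratio 228/65, sense +
mesh 3 [20T→86T]: running ratio 456/559, sense −
mesh 4 [86T→71T]: running ratio 912/923, sense +
mesh 5 [71T→45T]: running ratio 304/195, sense −
mesh 6 [57T→64T]: running ratio 361/260, sense +
ω_out/ω_in = 361/260

361/260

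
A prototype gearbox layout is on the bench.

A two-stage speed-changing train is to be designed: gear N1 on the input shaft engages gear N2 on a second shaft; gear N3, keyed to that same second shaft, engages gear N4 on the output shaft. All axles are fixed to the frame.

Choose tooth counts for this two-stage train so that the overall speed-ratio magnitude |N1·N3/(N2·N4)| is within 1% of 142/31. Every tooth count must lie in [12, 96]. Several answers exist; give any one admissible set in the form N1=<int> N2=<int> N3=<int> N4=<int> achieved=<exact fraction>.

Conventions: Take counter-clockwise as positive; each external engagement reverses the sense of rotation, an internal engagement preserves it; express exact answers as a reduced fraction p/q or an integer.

N1=24 N2=12 N3=71 N4=31 achieved=142/31

class = fixed-axis compound train [2-stage, 142/31 wanted]
target = 142/31 in lowest terms: an exact hit needs N1·N3 = k·142 and N2·N4 = k·31 for one integer k, every count in [12, 96]; additionally prefer no 1:1 stage (N1 ≠ N2, N3 ≠ N4)
k = 1…11: no 1:1-free in-range split of k·142 and k·31 into factor pairs; take k = 12
k = 12: N1·N3 = 1704 = 24·71, N2·N4 = 372 = 12·31
achieved = 24·71/(12·31) = 142/31; |achieved − target| = 0 ≤ 71/1550 ✓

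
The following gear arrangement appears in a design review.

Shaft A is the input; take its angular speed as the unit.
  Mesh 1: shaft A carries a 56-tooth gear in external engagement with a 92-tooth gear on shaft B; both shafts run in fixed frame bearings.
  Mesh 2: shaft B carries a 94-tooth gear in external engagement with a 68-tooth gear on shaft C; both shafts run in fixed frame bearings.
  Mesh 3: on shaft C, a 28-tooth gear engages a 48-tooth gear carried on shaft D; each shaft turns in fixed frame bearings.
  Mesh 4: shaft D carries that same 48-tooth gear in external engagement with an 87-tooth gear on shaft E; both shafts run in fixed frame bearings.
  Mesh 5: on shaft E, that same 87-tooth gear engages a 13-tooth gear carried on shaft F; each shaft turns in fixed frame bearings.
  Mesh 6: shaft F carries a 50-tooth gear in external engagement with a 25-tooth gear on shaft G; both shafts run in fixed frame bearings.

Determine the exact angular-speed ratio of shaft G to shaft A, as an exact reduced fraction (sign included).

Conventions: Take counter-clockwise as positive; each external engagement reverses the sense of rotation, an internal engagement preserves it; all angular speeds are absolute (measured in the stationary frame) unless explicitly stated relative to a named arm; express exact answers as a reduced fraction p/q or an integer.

class = fixed-axis compound train [6 meshes; 6 ratios multiply, 6 sense flips]
mesh 1 [56T→92T]: running ratio 14/23, sense −
mesh 2 [94T→68T]: running ratio 329/391, sense +
mesh 3 [28T→48T]: running ratio 2303/4692, sense −
mesh 4 [48T→87T]: running ratio 9212/34017, sense +
mesh 5 [87T→13T]: running ratio 9212/5083, sense −
mesh 6 [50T→25T]: running ratio 18424/5083, sense +
ω_out/ω_in = 18424/5083

18424/5083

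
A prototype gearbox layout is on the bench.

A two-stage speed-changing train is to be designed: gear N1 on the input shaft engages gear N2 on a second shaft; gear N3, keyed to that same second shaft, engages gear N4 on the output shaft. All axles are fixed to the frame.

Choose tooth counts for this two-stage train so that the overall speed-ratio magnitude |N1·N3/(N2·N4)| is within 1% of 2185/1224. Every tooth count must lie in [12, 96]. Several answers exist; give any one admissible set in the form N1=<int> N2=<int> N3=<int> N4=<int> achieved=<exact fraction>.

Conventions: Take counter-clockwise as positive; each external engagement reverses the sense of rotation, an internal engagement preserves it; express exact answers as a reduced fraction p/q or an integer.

N1=23 N2=17 N3=95 N4=72 achieved=2185/1224

class = fixed-axis compound train [2-stage, 2185/1224 wanted]
target = 2185/1224 in lowest terms: an exact hit needs N1·N3 = k·2185 and N2·N4 = k·1224 for one integer k, every count in [12, 96]; additionally prefer no 1:1 stage (N1 ≠ N2, N3 ≠ N4)
k = 1: N1·N3 = 2185 = 23·95, N2·N4 = 1224 = 17·72
achieved = 23·95/(17·72) = 2185/1224; |achieved − target| = 0 ≤ 437/24480 ✓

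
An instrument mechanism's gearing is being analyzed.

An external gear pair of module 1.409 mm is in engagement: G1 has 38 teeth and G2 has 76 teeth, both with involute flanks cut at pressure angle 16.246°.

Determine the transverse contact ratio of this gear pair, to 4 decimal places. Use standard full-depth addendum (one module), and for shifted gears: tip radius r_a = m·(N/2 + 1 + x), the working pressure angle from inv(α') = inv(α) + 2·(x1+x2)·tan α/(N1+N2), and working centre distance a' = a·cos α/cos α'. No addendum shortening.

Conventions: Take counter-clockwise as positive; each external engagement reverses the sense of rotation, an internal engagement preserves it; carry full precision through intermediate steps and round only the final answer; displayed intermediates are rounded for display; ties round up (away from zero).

2.0023

recognized (one external pair, fixed centres): single-mesh tooth geometry, m = 1.409, N1 = 38, N2 = 76
base radii: r_b1 = 25.702018, r_b2 = 51.404035
tip radii: r_a1 = 28.180000, r_a2 = 54.951000
no profile shift: α' = α, a' = a
action lengths: √(r_a1²−r_b1²) = 11.555029, √(r_a2²−r_b2²) = 19.422605
base pitch p_b = π·m·cos α = 4.249751
CR = (11.555029 + 19.422605 − 80.313000·sin 16.24600°)/4.249751 = 2.002261
contact ratio ≈ 2.0023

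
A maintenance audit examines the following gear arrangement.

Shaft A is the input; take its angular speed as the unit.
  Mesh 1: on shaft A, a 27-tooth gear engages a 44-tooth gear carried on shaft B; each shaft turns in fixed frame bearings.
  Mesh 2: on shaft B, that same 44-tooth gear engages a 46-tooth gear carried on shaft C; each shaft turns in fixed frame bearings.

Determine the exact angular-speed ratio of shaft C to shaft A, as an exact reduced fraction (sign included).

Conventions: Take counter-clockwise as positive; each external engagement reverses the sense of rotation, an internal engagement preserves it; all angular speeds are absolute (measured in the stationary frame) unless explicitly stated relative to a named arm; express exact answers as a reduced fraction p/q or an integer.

27/46

class = fixed-axis compound train [2 meshes; 2 ratios multiply, 2 sense flips]
mesh 1 [27T→44T]: running ratio 27/44, sense −
mesh 2 [44T→46T]: running ratio 27/46, sense +
ω_out/ω_in = 27/46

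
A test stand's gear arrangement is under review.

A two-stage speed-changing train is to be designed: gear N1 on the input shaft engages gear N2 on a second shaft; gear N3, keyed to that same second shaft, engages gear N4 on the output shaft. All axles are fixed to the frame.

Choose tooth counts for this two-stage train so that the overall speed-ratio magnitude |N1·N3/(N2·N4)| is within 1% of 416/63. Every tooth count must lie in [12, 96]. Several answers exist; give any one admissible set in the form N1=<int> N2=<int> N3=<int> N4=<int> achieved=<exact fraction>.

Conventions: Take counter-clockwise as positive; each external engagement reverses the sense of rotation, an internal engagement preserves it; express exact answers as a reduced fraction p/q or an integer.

N1=26 N2=12 N3=64 N4=21 achieved=416/63

2-stage fixed-axis compound train for ratio 416/63
target = 416/63 in lowest terms: an exact hit needs N1·N3 = k·416 and N2·N4 = k·63 for one integer k, every count in [12, 96]; additionally prefer no 1:1 stage (N1 ≠ N2, N3 ≠ N4)
k = 1…3: no 1:1-free in-range split of k·416 and k·63 into factor pairs; take k = 4
k = 4: N1·N3 = 1664 = 26·64, N2·N4 = 252 = 12·21
achieved = 26·64/(12·21) = 416/63; |achieved − target| = 0 ≤ 104/1575 ✓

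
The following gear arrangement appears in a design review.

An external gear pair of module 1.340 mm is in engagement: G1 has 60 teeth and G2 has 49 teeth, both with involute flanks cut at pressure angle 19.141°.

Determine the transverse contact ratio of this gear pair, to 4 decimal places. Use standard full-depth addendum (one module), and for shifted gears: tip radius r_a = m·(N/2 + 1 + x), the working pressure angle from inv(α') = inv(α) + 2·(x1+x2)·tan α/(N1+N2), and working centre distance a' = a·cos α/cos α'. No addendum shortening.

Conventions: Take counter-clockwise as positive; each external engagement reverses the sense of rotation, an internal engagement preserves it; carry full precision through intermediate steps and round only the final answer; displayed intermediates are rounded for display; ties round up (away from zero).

topology: single-mesh involute geometry — m = 1.340, 60T/49T pair
base radii: r_b1 = 37.977524, r_b2 = 31.014978
tip radii: r_a1 = 41.540000, r_a2 = 34.170000
no profile shift: α' = α, a' = a
action lengths: √(r_a1²−r_b1²) = 16.830903, √(r_a2²−r_b2²) = 14.340853
base pitch p_b = π·m·cos α = 3.976997
CR = (16.830903 + 14.340853 − 73.030000·sin 19.14100°)/3.976997 = 1.816863
contact ratio ≈ 1.8169

1.8169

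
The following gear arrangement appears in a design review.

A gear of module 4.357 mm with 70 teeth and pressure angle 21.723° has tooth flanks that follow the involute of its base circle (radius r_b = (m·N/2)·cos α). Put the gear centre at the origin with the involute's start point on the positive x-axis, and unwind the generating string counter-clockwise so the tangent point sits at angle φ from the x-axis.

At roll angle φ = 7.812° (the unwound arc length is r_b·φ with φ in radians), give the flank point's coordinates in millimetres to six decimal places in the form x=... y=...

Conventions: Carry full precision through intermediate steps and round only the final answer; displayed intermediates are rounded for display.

x=142.976092 y=0.119469

recognized (one wheel, involute flank): single-mesh tooth geometry, m = 4.357, N = 70
pitch radius r_p = m·N/2 = 4.357·70/2 = 152.495000
base radius r_b = r_p·cos α = 152.495000·cos 21.723° = 141.665426
roll angle φ = 7.812° = 0.13634512 rad
x = r_b·(cos φ + φ·sin φ) = 142.976092
y = r_b·(sin φ − φ·cos φ) = 0.119469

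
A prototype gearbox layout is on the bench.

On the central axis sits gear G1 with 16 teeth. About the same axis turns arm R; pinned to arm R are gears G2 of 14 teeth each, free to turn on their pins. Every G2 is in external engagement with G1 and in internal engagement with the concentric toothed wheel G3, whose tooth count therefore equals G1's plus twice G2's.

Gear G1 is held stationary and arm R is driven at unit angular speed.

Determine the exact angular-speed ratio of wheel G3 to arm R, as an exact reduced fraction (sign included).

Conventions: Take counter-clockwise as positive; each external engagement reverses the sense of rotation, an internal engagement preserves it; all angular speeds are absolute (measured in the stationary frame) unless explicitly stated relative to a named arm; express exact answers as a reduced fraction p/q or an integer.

planetary set (16T centre, 14T on arm, 44T internal) — Willis relation
ring teeth: 16 + 2·14 = 44
16(ω_sun−ω_arm) = −44(ω_ring−ω_arm),  ω_sun = 0, ω_arm = 1
ω_ring = 1 − (16/44)(0−1) = 15/11
ω_out/ω_in = 15/11

15/11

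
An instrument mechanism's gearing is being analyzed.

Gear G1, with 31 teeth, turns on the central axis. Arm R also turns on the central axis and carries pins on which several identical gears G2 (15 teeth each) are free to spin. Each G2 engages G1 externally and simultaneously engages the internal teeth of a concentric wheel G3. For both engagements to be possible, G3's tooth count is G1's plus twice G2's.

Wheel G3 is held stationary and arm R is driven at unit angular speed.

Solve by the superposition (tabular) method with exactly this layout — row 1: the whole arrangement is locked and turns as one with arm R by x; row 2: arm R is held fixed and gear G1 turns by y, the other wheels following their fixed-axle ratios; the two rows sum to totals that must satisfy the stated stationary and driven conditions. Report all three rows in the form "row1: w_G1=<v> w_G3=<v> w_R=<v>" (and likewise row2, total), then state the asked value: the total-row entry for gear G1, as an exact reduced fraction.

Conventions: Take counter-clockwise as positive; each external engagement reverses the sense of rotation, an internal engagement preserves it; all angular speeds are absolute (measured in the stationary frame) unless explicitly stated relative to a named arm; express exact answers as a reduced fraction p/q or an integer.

class = planetary set [G3 = 31+2·15 = 61; Willis about the carrier]
row 1 (train locked, turned with arm): all members turn x
row 2 — arm fixed, fixed-axis ratios: sun y, ring −(31/61)·y, arm 0
boundary: total ω_ring = x − (31/61)·y = 0 and total ω_arm = x = 1  ⇒  y = 61/31, x = 1
row 2 ring = −(31/61)·61/31 = -1
totals (row 1 + row 2): sun 1 + 61/31 = 92/31, ring 1 + (-1) = 0, arm 1 + 0 = 1
asked cell (total, sun) = 92/31

row1: w_G1=1 w_G3=1 w_R=1
row2: w_G1=61/31 w_G3=-1 w_R=0
total: w_G1=92/31 w_G3=0 w_R=1
asked value: 92/31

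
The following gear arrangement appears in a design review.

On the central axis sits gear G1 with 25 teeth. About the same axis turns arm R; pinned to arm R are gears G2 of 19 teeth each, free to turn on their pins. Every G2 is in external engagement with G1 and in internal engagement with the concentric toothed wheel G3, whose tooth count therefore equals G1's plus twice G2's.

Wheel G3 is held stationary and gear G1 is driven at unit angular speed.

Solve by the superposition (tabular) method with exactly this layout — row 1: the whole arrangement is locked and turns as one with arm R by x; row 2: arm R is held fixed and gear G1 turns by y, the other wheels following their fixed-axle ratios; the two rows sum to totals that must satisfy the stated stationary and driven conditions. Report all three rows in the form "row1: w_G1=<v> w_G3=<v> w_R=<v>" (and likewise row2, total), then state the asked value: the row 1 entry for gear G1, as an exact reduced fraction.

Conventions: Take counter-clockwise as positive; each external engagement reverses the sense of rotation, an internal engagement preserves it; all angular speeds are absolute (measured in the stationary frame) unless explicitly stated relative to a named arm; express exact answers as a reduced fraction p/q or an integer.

planetary set (25T centre, 19T on arm, 63T internal) — Willis relation
row 1 — lock + rotate with arm: ω_sun = ω_ring = ω_arm = x
row 2 (arm held, sun turns y): ω_ring = −(25/63)·y, ω_arm = 0
boundary: total ω_ring = x − (25/63)·y = 0 and total ω_sun = x + y = 1  ⇒  y = 63/88, x = 25/88
row 2 ring = −(25/63)·63/88 = -25/88
totals (row 1 + row 2): sun 25/88 + 63/88 = 1, ring 25/88 + (-25/88) = 0, arm 25/88 + 0 = 25/88
asked cell (row1, sun) = 25/88

row1: w_G1=25/88 w_G3=25/88 w_R=25/88
row2: w_G1=63/88 w_G3=-25/88 w_R=0
total: w_G1=1 w_G3=0 w_R=25/88
asked value: 25/88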